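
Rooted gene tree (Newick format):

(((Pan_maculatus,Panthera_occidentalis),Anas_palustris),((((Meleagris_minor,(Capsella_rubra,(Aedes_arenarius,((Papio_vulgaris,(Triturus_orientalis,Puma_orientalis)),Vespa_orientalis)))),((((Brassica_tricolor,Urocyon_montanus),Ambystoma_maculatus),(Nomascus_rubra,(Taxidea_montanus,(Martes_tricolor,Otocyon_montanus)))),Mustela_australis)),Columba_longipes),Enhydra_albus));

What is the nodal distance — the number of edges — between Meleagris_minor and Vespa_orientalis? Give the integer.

5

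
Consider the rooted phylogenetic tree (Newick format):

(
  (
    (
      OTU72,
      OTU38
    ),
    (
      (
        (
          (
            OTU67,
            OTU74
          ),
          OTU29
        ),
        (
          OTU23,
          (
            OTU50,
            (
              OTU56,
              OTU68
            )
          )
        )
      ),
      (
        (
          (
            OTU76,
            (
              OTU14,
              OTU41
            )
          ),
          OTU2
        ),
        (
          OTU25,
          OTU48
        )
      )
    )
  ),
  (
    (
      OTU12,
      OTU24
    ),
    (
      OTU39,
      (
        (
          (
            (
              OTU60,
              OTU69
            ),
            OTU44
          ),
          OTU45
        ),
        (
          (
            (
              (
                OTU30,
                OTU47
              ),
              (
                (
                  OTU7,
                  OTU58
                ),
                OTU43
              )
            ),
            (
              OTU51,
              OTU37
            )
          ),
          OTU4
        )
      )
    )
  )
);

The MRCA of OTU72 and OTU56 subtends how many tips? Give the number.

The MRCA of OTU72 and OTU56 is the node subtending ((OTU72,OTU38),((((OTU67,OTU74),OTU29),(OTU23,(OTU50,(OTU56,OTU68)))),(((OTU76,(OTU14,OTU41)),OTU2),(OTU25,OTU48)))).
That clade contains 15 terminal taxa: OTU14, OTU2, OTU23, OTU25, OTU29, OTU38, OTU41, OTU48, OTU50, OTU56, OTU67, OTU68, OTU72, OTU74, OTU76.

15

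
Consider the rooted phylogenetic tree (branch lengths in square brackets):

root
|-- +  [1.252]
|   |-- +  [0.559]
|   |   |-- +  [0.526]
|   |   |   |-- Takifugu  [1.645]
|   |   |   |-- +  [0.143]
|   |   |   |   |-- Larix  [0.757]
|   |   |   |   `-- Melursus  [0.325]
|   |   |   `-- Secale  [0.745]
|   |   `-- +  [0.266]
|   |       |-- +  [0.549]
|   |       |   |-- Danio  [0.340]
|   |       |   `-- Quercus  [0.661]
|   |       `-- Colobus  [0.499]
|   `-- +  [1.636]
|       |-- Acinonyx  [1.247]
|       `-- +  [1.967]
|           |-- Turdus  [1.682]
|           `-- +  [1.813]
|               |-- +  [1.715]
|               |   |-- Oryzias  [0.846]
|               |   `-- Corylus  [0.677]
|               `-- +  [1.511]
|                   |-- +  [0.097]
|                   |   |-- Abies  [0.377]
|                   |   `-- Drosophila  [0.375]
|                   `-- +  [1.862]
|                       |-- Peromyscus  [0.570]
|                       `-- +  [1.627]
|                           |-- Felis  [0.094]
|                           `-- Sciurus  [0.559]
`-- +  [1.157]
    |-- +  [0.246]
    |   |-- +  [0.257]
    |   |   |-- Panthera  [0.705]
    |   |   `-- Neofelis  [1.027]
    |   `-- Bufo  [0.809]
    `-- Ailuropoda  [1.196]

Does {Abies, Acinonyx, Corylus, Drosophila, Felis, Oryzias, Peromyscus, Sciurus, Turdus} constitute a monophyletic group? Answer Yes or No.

The most recent common ancestor of these taxa subtends (Acinonyx,(Turdus,((Oryzias,Corylus),((Abies,Drosophila),(Peromyscus,(Felis,Sciurus)))))).
That clade has exactly 9 tips — every listed taxon and nothing else — so the group is monophyletic.

Yes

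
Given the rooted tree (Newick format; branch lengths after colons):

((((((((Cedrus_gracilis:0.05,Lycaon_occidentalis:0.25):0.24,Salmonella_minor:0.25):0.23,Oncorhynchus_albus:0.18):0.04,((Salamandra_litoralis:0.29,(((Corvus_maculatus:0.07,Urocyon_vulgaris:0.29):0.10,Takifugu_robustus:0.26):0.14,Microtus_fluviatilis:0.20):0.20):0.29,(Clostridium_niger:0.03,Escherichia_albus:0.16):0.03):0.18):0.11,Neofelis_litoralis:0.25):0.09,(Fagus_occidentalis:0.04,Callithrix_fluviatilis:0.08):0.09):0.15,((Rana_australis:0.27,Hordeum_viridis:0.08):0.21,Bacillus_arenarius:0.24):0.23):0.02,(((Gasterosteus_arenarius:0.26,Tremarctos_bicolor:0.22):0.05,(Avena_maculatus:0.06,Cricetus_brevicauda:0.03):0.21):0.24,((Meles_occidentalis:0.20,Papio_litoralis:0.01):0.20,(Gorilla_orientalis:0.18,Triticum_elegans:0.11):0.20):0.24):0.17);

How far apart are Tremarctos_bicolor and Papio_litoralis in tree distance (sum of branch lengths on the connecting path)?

The path runs Tremarctos_bicolor → … → MRCA → … → Papio_litoralis; the MRCA is the node subtending (((Gasterosteus_arenarius,Tremarctos_bicolor),(Avena_maculatus,Cricetus_brevicauda)),((Meles_occidentalis,Papio_litoralis),(Gorilla_orientalis,Triticum_elegans))).
Branch lengths along that path: 0.22 + 0.05 + 0.24 + 0.24 + 0.20 + 0.01 = 0.96.

0.96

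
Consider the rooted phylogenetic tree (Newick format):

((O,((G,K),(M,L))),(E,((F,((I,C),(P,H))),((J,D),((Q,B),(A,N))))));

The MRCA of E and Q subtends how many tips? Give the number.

12

The MRCA of E and Q is the node subtending (E,((F,((I,C),(P,H))),((J,D),((Q,B),(A,N))))).
That clade contains 12 terminal taxa: A, B, C, D, E, F, H, I, J, N, P, Q.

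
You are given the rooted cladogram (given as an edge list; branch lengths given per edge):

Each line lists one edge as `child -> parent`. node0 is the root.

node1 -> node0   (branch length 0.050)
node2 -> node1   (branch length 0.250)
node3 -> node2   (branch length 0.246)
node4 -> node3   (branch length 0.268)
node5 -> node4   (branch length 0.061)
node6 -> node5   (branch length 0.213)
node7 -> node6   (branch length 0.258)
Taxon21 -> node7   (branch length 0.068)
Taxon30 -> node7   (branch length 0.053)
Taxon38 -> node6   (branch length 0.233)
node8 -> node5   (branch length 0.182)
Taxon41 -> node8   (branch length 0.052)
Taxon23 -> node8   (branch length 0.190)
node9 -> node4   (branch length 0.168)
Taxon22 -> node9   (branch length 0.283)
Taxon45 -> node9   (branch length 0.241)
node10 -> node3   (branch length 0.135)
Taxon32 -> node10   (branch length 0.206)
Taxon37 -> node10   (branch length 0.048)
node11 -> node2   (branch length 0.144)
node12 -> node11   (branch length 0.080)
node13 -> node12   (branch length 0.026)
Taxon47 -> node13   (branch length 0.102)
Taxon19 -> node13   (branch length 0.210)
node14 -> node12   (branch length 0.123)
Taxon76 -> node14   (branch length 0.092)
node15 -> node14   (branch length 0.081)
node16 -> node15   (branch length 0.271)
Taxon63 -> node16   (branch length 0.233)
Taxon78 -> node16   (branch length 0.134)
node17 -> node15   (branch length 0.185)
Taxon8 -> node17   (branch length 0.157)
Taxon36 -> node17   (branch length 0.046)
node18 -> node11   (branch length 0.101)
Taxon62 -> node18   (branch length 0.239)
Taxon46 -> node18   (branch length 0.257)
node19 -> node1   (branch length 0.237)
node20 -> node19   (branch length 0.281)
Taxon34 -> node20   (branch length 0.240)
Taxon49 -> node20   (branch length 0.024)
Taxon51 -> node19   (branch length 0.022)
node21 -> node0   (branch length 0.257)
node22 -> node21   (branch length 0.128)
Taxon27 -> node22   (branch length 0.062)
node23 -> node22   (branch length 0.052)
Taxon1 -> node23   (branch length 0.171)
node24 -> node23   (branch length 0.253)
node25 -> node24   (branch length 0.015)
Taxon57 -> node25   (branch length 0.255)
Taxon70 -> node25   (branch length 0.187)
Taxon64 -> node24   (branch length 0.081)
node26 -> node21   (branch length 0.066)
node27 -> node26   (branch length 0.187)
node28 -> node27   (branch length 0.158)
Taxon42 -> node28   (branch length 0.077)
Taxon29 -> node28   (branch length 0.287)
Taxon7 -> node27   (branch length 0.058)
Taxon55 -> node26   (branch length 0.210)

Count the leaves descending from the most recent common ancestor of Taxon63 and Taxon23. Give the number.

18

The MRCA of Taxon63 and Taxon23 is the node subtending ((((((Taxon21,Taxon30),Taxon38),(Taxon41,Taxon23)),(Taxon22,Taxon45)),(Taxon32,Taxon37)),(((Taxon47,Taxon19),(Taxon76,((Taxon63,Taxon78),(Taxon8,Taxon36)))),(Taxon62,Taxon46))).
That clade contains 18 terminal taxa: Taxon19, Taxon21, Taxon22, Taxon23, Taxon30, Taxon32, Taxon36, Taxon37, Taxon38, Taxon41, Taxon45, Taxon46, Taxon47, Taxon62, Taxon63, Taxon76, Taxon78, Taxon8.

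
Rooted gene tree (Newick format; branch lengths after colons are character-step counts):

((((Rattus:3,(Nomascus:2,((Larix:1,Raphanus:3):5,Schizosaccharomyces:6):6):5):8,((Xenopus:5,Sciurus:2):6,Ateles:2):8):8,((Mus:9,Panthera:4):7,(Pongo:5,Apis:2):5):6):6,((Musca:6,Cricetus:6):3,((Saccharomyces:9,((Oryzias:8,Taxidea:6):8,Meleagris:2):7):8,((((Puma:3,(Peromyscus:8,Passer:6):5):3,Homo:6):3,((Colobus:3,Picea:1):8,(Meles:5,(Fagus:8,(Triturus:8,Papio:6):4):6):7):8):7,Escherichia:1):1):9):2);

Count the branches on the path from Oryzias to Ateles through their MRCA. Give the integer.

The MRCA of Oryzias and Ateles is the root of the tree.
From Oryzias up to that node: 6 branches. From Ateles up to the same node: 4 branches. Total: 6 + 4 = 10.

10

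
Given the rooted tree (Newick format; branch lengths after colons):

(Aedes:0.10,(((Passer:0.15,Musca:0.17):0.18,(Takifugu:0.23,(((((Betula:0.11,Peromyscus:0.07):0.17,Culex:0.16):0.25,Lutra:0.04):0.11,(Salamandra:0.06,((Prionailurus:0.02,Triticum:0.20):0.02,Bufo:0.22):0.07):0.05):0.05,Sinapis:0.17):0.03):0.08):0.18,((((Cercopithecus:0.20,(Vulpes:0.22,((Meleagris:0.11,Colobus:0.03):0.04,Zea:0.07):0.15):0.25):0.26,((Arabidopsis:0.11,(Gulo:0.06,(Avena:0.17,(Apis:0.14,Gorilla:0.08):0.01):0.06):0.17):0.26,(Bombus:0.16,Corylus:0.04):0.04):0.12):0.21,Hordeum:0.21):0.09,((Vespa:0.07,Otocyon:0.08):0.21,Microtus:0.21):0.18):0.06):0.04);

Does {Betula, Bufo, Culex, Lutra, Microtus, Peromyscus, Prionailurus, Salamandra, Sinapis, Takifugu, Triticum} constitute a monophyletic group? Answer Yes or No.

The MRCA of the listed taxa subtends (((Passer,Musca),(Takifugu,(((((Betula,Peromyscus),Culex),Lutra),(Salamandra,((Prionailurus,Triticum),Bufo))),Sinapis))),((((Cercopithecus,(Vulpes,((Meleagris,Colobus),Zea))),((Arabidopsis,(Gulo,(Avena,(Apis,Gorilla)))),(Bombus,Corylus))),Hordeum),((Vespa,Otocyon),Microtus))).
That clade also contains Apis, Arabidopsis, Avena, Bombus, Cercopithecus, Colobus, Corylus, Gorilla, Gulo, Hordeum, Meleagris, Musca, Otocyon, Passer, Vespa, Vulpes, Zea, which are not in the proposed group, so the group is not monophyletic.

No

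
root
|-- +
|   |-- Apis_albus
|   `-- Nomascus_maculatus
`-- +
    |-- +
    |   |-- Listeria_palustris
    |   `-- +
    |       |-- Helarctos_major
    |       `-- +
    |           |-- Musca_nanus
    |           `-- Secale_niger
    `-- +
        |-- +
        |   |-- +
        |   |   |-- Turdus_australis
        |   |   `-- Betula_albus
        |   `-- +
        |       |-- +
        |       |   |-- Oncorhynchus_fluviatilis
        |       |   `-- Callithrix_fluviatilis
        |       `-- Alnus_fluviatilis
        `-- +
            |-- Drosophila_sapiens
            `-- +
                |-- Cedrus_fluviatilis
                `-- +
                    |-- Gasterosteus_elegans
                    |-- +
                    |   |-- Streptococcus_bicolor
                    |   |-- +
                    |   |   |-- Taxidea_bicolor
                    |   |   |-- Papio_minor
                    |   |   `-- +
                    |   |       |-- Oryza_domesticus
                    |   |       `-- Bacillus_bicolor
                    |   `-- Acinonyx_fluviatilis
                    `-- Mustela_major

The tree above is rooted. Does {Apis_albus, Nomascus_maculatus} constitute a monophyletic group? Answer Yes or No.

The most recent common ancestor of these taxa subtends (Apis_albus,Nomascus_maculatus).
That clade has exactly 2 tips — every listed taxon and nothing else — so the group is monophyletic.

Yes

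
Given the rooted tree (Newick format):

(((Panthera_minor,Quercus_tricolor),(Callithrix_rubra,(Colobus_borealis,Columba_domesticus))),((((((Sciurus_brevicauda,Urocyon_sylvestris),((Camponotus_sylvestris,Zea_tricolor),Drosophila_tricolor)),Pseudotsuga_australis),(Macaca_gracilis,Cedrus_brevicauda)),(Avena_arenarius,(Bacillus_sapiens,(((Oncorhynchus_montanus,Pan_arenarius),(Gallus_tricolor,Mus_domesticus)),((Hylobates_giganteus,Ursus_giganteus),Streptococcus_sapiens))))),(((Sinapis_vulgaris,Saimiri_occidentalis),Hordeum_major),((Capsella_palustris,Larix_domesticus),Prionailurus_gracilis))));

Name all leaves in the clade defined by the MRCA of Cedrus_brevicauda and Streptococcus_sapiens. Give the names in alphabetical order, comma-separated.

Tracing Cedrus_brevicauda: it sits inside (Macaca_gracilis,Cedrus_brevicauda).
Tracing Streptococcus_sapiens: it sits inside ((Hylobates_giganteus,Ursus_giganteus),Streptococcus_sapiens).
The smallest clade enclosing both is (((((Sciurus_brevicauda,Urocyon_sylvestris),((Camponotus_sylvestris,Zea_tricolor),Drosophila_tricolor)),Pseudotsuga_australis),(Macaca_gracilis,Cedrus_brevicauda)),(Avena_arenarius,(Bacillus_sapiens,(((Oncorhynchus_montanus,Pan_arenarius),(Gallus_tricolor,Mus_domesticus)),((Hylobates_giganteus,Ursus_giganteus),Streptococcus_sapiens))))); the answer is its 17 terminal taxa in alphabetical order.

Avena_arenarius, Bacillus_sapiens, Camponotus_sylvestris, Cedrus_brevicauda, Drosophila_tricolor, Gallus_tricolor, Hylobates_giganteus, Macaca_gracilis, Mus_domesticus, Oncorhynchus_montanus, Pan_arenarius, Pseudotsuga_australis, Sciurus_brevicauda, Streptococcus_sapiens, Urocyon_sylvestris, Ursus_giganteus, Zea_tricolor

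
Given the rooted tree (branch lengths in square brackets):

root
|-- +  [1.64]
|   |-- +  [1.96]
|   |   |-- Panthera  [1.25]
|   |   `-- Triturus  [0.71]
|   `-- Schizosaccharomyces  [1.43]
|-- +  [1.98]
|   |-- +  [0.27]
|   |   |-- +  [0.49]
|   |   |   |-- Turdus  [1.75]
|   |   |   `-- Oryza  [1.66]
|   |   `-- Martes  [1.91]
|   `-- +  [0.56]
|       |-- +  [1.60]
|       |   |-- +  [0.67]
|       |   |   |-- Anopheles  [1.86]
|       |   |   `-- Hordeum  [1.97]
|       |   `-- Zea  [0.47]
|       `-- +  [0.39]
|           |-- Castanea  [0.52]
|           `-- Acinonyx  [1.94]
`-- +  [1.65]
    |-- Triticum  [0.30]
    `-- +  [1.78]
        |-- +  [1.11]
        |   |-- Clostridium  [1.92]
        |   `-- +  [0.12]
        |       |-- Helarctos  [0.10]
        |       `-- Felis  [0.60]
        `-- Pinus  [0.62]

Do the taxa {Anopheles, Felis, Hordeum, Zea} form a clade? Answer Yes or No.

No

The MRCA of the listed taxa is the root, so the smallest clade containing them is the whole tree.
That clade also contains Acinonyx, Castanea, Clostridium, Helarctos, Martes, Oryza, Panthera, Pinus, Schizosaccharomyces, Triticum, Triturus, Turdus, which are not in the proposed group, so the group is not monophyletic.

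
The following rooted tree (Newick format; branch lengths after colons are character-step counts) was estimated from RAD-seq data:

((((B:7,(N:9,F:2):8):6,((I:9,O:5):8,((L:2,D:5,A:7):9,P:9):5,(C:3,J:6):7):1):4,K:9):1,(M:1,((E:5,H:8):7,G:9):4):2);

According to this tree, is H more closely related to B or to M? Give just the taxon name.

M

The MRCA of H and M subtends (M,((E,H),G)) (4 taxa).
The MRCA of H and B is the root, subtending the entire tree (16 taxa).
The first is nested inside the second, so H shares a more recent common ancestor with M.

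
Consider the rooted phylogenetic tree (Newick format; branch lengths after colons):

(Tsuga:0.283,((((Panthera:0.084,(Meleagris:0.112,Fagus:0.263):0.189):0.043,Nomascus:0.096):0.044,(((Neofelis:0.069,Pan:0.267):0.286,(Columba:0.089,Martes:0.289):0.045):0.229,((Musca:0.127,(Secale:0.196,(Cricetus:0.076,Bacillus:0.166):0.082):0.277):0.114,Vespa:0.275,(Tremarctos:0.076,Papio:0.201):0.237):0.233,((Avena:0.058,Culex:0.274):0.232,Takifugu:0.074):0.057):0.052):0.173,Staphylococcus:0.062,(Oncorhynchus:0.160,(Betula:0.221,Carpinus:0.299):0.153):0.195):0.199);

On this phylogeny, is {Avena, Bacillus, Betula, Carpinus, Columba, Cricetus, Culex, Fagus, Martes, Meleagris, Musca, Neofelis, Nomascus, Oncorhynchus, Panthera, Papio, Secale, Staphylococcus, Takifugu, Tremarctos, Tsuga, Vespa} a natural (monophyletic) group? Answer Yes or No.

No

The MRCA of the listed taxa is the root, so the smallest clade containing them is the whole tree.
That clade also contains Pan, which is not in the proposed group, so the group is not monophyletic.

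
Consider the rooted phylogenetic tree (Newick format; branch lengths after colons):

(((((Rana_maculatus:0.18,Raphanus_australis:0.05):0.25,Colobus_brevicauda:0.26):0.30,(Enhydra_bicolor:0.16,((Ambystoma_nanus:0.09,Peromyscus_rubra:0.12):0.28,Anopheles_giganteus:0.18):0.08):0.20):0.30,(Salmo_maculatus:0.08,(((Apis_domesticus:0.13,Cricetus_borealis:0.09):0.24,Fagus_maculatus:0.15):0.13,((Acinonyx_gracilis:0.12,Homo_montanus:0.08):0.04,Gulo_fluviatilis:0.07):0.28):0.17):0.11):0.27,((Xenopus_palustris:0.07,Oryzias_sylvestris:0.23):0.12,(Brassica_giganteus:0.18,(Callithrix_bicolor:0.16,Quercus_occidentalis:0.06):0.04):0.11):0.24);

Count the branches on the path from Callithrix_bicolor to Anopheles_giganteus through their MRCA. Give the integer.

9

The MRCA of Callithrix_bicolor and Anopheles_giganteus is the root of the tree.
From Callithrix_bicolor up to that node: 4 branches. From Anopheles_giganteus up to the same node: 5 branches. Total: 4 + 5 = 9.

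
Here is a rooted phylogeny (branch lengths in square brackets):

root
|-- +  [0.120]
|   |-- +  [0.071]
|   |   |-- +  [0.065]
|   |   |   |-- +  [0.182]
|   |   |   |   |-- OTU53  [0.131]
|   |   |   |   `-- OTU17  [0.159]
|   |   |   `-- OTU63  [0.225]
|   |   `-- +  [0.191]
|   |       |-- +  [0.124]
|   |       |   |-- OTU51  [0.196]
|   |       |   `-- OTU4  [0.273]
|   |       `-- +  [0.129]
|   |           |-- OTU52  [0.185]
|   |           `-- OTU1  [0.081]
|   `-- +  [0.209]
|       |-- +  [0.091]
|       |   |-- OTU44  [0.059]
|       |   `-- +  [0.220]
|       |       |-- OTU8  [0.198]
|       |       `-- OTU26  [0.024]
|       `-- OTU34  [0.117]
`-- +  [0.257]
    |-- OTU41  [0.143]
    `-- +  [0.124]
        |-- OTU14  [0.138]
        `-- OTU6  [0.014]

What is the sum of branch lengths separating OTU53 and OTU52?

0.883

The path runs OTU53 → … → MRCA → … → OTU52; the MRCA is the node subtending (((OTU53,OTU17),OTU63),((OTU51,OTU4),(OTU52,OTU1))).
Branch lengths along that path: 0.131 + 0.182 + 0.065 + 0.191 + 0.129 + 0.185 = 0.883.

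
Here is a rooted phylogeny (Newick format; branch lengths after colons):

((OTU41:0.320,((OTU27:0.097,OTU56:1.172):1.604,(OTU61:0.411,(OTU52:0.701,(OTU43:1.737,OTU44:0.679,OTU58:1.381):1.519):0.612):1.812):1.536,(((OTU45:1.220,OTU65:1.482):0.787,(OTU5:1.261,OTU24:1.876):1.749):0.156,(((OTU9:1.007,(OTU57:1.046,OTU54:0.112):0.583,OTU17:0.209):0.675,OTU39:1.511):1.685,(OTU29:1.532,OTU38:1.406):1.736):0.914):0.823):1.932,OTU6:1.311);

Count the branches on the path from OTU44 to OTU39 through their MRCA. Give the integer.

9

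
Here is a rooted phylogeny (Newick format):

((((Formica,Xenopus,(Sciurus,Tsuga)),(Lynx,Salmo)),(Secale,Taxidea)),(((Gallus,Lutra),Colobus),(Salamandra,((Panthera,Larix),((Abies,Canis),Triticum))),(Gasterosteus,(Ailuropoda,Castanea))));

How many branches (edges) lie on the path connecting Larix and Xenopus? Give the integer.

The MRCA of Larix and Xenopus is the root of the tree.
From Larix up to that node: 5 branches. From Xenopus up to the same node: 4 branches. Total: 5 + 4 = 9.

9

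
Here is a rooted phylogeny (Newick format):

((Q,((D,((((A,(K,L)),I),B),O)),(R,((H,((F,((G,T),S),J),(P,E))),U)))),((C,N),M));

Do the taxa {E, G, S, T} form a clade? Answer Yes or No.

The MRCA of the listed taxa subtends ((F,((G,T),S),J),(P,E)).
That clade also contains F, J, P, which are not in the proposed group, so the group is not monophyletic.

No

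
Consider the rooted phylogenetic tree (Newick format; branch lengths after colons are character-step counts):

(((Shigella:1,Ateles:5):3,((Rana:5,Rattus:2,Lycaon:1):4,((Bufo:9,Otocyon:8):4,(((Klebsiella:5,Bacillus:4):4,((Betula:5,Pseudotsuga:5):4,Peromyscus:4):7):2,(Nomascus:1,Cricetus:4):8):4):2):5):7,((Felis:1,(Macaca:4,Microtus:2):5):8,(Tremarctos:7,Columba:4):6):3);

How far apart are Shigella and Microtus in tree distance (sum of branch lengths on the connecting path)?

29

The path runs Shigella → … → MRCA → … → Microtus; the MRCA is the root of the tree.
Branch lengths along that path: 1 + 3 + 7 + 3 + 8 + 5 + 2 = 29.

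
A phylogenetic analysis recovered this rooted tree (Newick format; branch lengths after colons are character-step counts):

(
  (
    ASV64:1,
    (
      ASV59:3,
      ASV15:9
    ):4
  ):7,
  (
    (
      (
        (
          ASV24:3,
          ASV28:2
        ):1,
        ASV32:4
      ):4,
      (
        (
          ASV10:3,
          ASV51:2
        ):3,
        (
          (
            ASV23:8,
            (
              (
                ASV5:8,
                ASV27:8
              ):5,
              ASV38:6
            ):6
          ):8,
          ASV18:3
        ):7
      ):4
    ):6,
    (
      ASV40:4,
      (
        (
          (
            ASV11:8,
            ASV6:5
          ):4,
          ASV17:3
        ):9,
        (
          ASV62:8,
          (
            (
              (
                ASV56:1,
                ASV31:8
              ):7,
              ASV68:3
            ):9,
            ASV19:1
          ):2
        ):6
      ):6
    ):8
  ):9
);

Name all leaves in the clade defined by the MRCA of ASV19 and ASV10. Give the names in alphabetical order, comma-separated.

ASV10, ASV11, ASV17, ASV18, ASV19, ASV23, ASV24, ASV27, ASV28, ASV31, ASV32, ASV38, ASV40, ASV5, ASV51, ASV56, ASV6, ASV62, ASV68

Tracing ASV19: it sits inside (((ASV56,ASV31),ASV68),ASV19).
Tracing ASV10: it sits inside (ASV10,ASV51).
The smallest clade enclosing both is ((((ASV24,ASV28),ASV32),((ASV10,ASV51),((ASV23,((ASV5,ASV27),ASV38)),ASV18))),(ASV40,(((ASV11,ASV6),ASV17),(ASV62,(((ASV56,ASV31),ASV68),ASV19))))); the answer is its 19 terminal taxa in alphabetical order.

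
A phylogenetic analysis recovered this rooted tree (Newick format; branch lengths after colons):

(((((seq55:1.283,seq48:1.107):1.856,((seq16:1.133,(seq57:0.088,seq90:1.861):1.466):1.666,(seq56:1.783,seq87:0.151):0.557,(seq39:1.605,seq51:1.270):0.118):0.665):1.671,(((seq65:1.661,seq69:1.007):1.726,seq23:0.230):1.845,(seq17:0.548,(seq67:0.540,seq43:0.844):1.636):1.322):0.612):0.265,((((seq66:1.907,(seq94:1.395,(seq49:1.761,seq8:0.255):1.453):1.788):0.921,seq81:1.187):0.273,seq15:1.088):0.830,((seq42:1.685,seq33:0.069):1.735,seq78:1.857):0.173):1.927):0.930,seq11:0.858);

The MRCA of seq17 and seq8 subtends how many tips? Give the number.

24

The MRCA of seq17 and seq8 is the node subtending ((((seq55,seq48),((seq16,(seq57,seq90)),(seq56,seq87),(seq39,seq51))),(((seq65,seq69),seq23),(seq17,(seq67,seq43)))),((((seq66,(seq94,(seq49,seq8))),seq81),seq15),((seq42,seq33),seq78))).
That clade contains 24 terminal taxa: seq15, seq16, seq17, seq23, seq33, seq39, seq42, seq43, seq48, seq49, seq51, seq55, seq56, seq57, seq65, seq66, seq67, seq69, seq78, seq8, seq81, seq87, seq90, seq94.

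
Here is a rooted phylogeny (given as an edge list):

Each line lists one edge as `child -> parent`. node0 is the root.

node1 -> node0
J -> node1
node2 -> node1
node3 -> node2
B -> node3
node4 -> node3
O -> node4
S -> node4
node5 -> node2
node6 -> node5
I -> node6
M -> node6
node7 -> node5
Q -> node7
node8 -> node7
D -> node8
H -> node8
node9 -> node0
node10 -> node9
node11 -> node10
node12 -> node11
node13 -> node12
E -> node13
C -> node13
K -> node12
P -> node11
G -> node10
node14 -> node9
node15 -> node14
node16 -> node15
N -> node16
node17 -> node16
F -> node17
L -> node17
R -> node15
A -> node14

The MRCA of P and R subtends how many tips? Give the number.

10

The MRCA of P and R is the node subtending (((((E,C),K),P),G),(((N,(F,L)),R),A)).
That clade contains 10 terminal taxa: A, C, E, F, G, K, L, N, P, R.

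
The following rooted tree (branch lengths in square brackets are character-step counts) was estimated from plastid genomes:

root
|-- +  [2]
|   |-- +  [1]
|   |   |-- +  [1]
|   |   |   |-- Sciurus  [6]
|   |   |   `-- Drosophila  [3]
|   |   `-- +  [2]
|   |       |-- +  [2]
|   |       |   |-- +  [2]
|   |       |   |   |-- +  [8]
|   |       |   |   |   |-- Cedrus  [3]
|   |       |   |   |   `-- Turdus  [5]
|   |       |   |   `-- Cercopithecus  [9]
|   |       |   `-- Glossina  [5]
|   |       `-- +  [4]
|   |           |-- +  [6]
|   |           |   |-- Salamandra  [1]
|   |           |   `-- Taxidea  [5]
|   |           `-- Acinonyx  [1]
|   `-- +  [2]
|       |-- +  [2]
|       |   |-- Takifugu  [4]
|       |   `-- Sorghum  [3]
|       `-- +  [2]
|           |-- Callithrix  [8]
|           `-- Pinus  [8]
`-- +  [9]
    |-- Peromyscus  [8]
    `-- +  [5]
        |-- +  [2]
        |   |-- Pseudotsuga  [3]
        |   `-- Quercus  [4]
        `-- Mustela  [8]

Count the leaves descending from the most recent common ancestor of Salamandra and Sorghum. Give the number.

13

The MRCA of Salamandra and Sorghum is the node subtending (((Sciurus,Drosophila),((((Cedrus,Turdus),Cercopithecus),Glossina),((Salamandra,Taxidea),Acinonyx))),((Takifugu,Sorghum),(Callithrix,Pinus))).
That clade contains 13 terminal taxa: Acinonyx, Callithrix, Cedrus, Cercopithecus, Drosophila, Glossina, Pinus, Salamandra, Sciurus, Sorghum, Takifugu, Taxidea, Turdus.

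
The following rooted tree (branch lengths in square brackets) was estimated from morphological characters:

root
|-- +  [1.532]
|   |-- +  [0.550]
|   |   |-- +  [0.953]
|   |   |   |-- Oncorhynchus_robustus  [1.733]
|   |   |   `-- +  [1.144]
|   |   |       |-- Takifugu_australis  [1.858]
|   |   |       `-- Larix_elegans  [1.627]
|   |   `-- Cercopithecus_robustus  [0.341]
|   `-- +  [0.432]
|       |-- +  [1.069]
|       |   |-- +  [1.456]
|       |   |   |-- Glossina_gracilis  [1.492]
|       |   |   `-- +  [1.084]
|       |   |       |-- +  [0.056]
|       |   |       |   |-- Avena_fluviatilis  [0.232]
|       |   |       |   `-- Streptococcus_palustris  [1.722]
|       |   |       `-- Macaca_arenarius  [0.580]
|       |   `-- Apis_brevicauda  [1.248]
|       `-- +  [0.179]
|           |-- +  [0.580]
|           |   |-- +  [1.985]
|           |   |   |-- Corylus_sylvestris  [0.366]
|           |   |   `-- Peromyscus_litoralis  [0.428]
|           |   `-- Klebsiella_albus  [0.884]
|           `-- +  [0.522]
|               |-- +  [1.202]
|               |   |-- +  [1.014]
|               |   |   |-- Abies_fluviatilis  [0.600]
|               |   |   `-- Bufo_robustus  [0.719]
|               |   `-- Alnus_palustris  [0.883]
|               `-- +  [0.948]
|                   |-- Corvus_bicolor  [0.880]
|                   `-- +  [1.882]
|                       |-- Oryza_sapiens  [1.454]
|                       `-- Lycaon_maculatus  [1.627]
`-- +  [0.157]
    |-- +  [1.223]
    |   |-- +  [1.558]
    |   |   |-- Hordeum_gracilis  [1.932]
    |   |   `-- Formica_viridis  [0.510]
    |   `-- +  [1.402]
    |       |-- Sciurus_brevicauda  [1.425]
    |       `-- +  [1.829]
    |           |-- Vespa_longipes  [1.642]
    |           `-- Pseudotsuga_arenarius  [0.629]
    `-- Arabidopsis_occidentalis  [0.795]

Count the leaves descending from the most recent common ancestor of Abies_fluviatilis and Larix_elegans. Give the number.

The MRCA of Abies_fluviatilis and Larix_elegans is the node subtending (((Oncorhynchus_robustus,(Takifugu_australis,Larix_elegans)),Cercopithecus_robustus),(((Glossina_gracilis,((Avena_fluviatilis,Streptococcus_palustris),Macaca_arenarius)),Apis_brevicauda),(((Corylus_sylvestris,Peromyscus_litoralis),Klebsiella_albus),(((Abies_fluviatilis,Bufo_robustus),Alnus_palustris),(Corvus_bicolor,(Oryza_sapiens,Lycaon_maculatus)))))).
That clade contains 18 terminal taxa: Abies_fluviatilis, Alnus_palustris, Apis_brevicauda, Avena_fluviatilis, Bufo_robustus, Cercopithecus_robustus, Corvus_bicolor, Corylus_sylvestris, Glossina_gracilis, Klebsiella_albus, Larix_elegans, Lycaon_maculatus, Macaca_arenarius, Oncorhynchus_robustus, Oryza_sapiens, Peromyscus_litoralis, Streptococcus_palustris, Takifugu_australis.

18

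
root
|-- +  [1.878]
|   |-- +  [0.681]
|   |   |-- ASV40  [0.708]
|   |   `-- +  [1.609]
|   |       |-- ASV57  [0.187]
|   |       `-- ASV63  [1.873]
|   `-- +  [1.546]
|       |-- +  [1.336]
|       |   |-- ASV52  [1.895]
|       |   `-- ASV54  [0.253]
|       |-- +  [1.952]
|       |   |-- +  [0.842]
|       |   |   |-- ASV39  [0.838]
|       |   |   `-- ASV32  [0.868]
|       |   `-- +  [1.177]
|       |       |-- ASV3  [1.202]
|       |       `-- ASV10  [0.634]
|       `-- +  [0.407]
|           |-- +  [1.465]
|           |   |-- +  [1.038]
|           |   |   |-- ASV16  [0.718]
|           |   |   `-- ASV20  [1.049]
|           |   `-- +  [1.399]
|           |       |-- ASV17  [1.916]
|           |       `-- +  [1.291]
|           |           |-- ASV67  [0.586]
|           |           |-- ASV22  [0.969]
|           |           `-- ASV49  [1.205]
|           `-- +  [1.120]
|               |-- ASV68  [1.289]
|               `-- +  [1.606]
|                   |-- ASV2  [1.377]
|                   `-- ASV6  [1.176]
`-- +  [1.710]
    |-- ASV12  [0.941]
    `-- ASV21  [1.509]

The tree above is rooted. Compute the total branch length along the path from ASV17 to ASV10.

The path runs ASV17 → … → MRCA → … → ASV10; the MRCA is the node subtending ((ASV52,ASV54),((ASV39,ASV32),(ASV3,ASV10)),(((ASV16,ASV20),(ASV17,(ASV67,ASV22,ASV49))),(ASV68,(ASV2,ASV6)))).
Branch lengths along that path: 1.916 + 1.399 + 1.465 + 0.407 + 1.952 + 1.177 + 0.634 = 8.950.

8.950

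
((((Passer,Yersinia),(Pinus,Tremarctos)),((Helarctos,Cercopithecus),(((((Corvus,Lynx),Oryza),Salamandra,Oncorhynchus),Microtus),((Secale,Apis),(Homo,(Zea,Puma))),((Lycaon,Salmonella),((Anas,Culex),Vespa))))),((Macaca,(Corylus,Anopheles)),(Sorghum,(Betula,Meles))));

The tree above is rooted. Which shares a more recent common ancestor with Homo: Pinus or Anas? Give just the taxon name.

The MRCA of Homo and Anas subtends (((((Corvus,Lynx),Oryza),Salamandra,Oncorhynchus),Microtus),((Secale,Apis),(Homo,(Zea,Puma))),((Lycaon,Salmonella),((Anas,Culex),Vespa))) (16 taxa).
The MRCA of Homo and Pinus subtends (((Passer,Yersinia),(Pinus,Tremarctos)),((Helarctos,Cercopithecus),(((((Corvus,Lynx),Oryza),Salamandra,Oncorhynchus),Microtus),((Secale,Apis),(Homo,(Zea,Puma))),((Lycaon,Salmonella),((Anas,Culex),Vespa))))) (22 taxa).
The first is nested inside the second, so Homo shares a more recent common ancestor with Anas.

Anas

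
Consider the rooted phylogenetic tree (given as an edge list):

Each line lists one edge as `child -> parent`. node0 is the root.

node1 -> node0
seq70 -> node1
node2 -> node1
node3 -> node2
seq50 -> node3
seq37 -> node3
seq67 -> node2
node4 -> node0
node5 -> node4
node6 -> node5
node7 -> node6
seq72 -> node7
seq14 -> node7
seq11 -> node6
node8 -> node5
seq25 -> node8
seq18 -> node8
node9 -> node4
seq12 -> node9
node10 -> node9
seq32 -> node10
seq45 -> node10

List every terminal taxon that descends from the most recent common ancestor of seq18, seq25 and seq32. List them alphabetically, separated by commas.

Tracing seq18: it sits inside (seq25,seq18).
Tracing seq25: it sits inside (seq25,seq18).
Tracing seq32: it sits inside (seq32,seq45).
The smallest clade enclosing all 3 is ((((seq72,seq14),seq11),(seq25,seq18)),(seq12,(seq32,seq45))); the answer is its 8 terminal taxa in alphabetical order.

seq11, seq12, seq14, seq18, seq25, seq32, seq45, seq72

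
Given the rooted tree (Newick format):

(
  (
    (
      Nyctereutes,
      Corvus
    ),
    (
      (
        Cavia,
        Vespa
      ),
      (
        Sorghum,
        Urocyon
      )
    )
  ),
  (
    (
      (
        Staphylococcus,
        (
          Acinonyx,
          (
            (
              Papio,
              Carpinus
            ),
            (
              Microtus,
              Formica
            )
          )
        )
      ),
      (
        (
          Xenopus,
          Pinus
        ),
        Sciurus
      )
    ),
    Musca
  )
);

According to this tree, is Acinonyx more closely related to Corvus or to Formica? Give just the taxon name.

The MRCA of Acinonyx and Formica subtends (Acinonyx,((Papio,Carpinus),(Microtus,Formica))) (5 taxa).
The MRCA of Acinonyx and Corvus is the root, subtending the entire tree (16 taxa).
The first is nested inside the second, so Acinonyx shares a more recent common ancestor with Formica.

Formica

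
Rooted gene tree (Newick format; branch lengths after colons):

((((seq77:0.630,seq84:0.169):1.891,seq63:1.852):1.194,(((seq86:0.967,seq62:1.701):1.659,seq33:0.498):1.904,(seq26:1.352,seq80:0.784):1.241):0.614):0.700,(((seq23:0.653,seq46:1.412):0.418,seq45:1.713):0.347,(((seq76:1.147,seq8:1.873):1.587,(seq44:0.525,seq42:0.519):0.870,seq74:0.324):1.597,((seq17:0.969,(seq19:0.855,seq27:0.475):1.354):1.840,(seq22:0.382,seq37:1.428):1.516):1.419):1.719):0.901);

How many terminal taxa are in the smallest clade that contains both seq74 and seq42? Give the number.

5

The MRCA of seq74 and seq42 is the node subtending ((seq76,seq8),(seq44,seq42),seq74).
That clade contains 5 terminal taxa: seq42, seq44, seq74, seq76, seq8.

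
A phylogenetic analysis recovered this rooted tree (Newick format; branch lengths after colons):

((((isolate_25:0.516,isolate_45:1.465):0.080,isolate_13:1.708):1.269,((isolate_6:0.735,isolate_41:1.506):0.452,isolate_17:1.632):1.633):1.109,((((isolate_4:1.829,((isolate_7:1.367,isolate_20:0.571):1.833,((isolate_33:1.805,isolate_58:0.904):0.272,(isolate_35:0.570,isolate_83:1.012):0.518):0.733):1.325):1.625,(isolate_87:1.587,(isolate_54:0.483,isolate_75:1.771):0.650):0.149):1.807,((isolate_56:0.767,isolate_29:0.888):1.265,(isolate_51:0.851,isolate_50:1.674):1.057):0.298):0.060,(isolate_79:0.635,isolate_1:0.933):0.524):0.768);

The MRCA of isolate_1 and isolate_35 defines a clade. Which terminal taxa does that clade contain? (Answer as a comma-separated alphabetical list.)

isolate_1, isolate_20, isolate_29, isolate_33, isolate_35, isolate_4, isolate_50, isolate_51, isolate_54, isolate_56, isolate_58, isolate_7, isolate_75, isolate_79, isolate_83, isolate_87

Tracing isolate_1: it sits inside (isolate_79,isolate_1).
Tracing isolate_35: it sits inside (isolate_35,isolate_83).
The smallest clade enclosing both is ((((isolate_4,((isolate_7,isolate_20),((isolate_33,isolate_58),(isolate_35,isolate_83)))),(isolate_87,(isolate_54,isolate_75))),((isolate_56,isolate_29),(isolate_51,isolate_50))),(isolate_79,isolate_1)); the answer is its 16 terminal taxa in alphabetical order.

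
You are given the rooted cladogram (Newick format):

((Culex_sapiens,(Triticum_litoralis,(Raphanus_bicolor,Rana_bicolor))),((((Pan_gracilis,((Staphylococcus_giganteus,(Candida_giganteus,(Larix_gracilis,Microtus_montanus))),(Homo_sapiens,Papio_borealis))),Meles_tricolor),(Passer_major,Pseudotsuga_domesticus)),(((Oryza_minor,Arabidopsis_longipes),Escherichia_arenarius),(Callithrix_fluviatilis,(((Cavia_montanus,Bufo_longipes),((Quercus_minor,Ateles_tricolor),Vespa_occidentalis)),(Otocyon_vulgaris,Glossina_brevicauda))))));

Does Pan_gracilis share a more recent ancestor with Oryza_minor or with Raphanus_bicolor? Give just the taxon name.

The MRCA of Pan_gracilis and Oryza_minor subtends ((((Pan_gracilis,((Staphylococcus_giganteus,(Candida_giganteus,(Larix_gracilis,Microtus_montanus))),(Homo_sapiens,Papio_borealis))),Meles_tricolor),(Passer_major,Pseudotsuga_domesticus)),(((Oryza_minor,Arabidopsis_longipes),Escherichia_arenarius),(Callithrix_fluviatilis,(((Cavia_montanus,Bufo_longipes),((Quercus_minor,Ateles_tricolor),Vespa_occidentalis)),(Otocyon_vulgaris,Glossina_brevicauda))))) (21 taxa).
The MRCA of Pan_gracilis and Raphanus_bicolor is the root, subtending the entire tree (25 taxa).
The first is nested inside the second, so Pan_gracilis shares a more recent common ancestor with Oryza_minor.

Oryza_minor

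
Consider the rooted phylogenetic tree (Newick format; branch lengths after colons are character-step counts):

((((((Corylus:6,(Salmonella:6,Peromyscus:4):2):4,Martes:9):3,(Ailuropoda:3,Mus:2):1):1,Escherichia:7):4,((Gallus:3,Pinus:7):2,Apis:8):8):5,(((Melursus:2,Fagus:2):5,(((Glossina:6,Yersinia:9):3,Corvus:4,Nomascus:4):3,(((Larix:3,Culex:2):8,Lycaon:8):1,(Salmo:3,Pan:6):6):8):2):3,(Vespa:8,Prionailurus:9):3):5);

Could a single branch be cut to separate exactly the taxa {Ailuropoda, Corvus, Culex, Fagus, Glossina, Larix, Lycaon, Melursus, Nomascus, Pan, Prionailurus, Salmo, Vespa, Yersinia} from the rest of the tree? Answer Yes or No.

No

The MRCA of the listed taxa is the root, so the smallest clade containing them is the whole tree.
That clade also contains Apis, Corylus, Escherichia, Gallus, Martes, Mus, Peromyscus, Pinus, Salmonella, which are not in the proposed group, so the group is not monophyletic.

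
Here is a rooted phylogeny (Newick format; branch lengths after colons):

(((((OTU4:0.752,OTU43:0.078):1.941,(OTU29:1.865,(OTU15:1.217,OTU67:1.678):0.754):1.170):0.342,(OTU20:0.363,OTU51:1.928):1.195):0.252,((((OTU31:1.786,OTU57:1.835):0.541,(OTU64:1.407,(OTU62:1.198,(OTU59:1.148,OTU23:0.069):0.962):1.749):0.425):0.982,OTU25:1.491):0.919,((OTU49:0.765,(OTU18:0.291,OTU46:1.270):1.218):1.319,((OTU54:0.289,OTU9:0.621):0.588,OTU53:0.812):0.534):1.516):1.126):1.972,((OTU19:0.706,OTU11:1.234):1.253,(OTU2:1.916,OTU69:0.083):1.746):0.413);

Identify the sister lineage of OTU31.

OTU57

OTU31 attaches to the tree at the node subtending (OTU31,OTU57).
The other lineage descending from that same node — the sister group — is the single tip OTU57.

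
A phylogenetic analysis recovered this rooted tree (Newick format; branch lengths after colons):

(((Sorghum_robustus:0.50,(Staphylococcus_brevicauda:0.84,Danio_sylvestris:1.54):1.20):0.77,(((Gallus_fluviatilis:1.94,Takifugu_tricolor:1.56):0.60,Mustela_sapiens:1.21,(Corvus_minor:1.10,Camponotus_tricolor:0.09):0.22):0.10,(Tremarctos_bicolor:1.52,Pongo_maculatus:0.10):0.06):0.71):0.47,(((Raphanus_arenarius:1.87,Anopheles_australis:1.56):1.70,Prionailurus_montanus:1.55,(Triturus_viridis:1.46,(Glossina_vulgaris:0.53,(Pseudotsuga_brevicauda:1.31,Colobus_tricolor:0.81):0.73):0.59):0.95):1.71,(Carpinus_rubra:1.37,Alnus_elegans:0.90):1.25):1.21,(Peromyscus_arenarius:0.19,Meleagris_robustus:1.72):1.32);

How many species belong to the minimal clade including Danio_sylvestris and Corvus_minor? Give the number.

10

The MRCA of Danio_sylvestris and Corvus_minor is the node subtending ((Sorghum_robustus,(Staphylococcus_brevicauda,Danio_sylvestris)),(((Gallus_fluviatilis,Takifugu_tricolor),Mustela_sapiens,(Corvus_minor,Camponotus_tricolor)),(Tremarctos_bicolor,Pongo_maculatus))).
That clade contains 10 terminal taxa: Camponotus_tricolor, Corvus_minor, Danio_sylvestris, Gallus_fluviatilis, Mustela_sapiens, Pongo_maculatus, Sorghum_robustus, Staphylococcus_brevicauda, Takifugu_tricolor, Tremarctos_bicolor.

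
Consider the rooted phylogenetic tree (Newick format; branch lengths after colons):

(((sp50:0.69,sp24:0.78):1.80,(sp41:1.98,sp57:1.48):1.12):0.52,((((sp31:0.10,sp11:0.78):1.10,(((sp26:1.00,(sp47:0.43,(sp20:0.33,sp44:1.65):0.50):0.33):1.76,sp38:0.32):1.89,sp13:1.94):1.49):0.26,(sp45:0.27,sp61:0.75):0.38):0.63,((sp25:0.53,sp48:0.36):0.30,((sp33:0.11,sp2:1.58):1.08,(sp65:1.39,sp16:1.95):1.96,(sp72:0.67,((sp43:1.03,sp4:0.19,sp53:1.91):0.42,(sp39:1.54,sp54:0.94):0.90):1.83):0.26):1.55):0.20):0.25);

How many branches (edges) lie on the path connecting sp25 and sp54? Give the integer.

The MRCA of sp25 and sp54 is the node subtending ((sp25,sp48),((sp33,sp2),(sp65,sp16),(sp72,((sp43,sp4,sp53),(sp39,sp54))))).
From sp25 up to that node: 2 branches. From sp54 up to the same node: 5 branches. Total: 2 + 5 = 7.

7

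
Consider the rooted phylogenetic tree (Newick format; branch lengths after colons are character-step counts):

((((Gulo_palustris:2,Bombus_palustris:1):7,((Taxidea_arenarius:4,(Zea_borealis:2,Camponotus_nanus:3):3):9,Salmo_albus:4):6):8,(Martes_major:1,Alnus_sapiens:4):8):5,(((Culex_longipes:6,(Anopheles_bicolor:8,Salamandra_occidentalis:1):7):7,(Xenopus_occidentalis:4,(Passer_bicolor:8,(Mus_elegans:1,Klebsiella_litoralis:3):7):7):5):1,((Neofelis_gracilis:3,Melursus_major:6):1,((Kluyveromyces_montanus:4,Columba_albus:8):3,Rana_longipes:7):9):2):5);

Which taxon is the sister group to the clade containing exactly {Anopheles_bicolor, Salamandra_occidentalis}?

Culex_longipes

The clade containing exactly {Anopheles_bicolor, Salamandra_occidentalis} attaches to the tree at the node subtending (Culex_longipes,(Anopheles_bicolor,Salamandra_occidentalis)).
The other lineage descending from that same node — the sister group — is the single tip Culex_longipes.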